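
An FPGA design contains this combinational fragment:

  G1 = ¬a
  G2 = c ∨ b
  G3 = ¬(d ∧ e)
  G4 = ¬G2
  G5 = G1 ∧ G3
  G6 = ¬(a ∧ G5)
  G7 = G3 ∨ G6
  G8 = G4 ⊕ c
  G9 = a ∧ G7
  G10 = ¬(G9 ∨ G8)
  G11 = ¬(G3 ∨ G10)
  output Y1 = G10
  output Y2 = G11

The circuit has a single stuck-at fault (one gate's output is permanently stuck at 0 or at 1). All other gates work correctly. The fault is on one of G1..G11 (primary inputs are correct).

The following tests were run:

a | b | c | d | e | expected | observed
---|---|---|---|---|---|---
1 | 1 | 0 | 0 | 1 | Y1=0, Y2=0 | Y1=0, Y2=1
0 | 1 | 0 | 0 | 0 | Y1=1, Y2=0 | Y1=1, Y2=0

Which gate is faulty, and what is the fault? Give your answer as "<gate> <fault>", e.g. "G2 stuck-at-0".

G3 stuck-at-0

Fault-free values for test 1 (a=1, b=1, c=0, d=0, e=1): G1=0, G2=1, G3=1, G4=0, G5=0, G6=1, G7=1, G8=0, G9=1, G10=0, G11=0, giving Y1=0, Y2=0. Observed Y1=0, Y2=1.
Test 1: faults giving observed Y1=0, Y2=1 are {G3 stuck-at-0, G11 stuck-at-1}.
Test 2 (a=0, b=1, c=0, d=0, e=0): fault-free G1=1, G2=1, G3=1, G4=0, G5=1, G6=1, G7=1, G8=0, G9=0, G10=1, G11=0 → Y1=1, Y2=0; observed Y1=1, Y2=0. Eliminates G11 stuck-at-1.
Only G3 stuck-at-0 is consistent with every test.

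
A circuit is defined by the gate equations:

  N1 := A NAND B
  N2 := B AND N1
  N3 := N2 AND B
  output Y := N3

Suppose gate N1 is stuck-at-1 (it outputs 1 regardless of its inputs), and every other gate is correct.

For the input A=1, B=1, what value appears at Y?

Propagate with N1 forced: N1=1 [stuck-at-1], N2=1, N3=1.
So Y = 1. (Without the fault it would be 0.)

1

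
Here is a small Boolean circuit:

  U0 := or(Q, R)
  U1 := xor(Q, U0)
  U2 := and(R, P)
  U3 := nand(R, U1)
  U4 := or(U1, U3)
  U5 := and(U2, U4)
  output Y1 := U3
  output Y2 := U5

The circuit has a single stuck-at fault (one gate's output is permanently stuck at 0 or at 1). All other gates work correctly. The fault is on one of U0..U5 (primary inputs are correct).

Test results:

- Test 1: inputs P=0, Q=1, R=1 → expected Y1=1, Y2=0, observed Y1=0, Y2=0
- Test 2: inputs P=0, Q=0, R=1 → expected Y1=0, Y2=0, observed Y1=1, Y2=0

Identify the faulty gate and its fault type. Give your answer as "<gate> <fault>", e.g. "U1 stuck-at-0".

U0 stuck-at-0

Fault-free values for test 1 (P=0, Q=1, R=1): U0=1, U1=0, U2=0, U3=1, U4=1, U5=0, giving Y1=1, Y2=0. Observed Y1=0, Y2=0.
Test 1: faults giving observed Y1=0, Y2=0 are {U0 stuck-at-0, U1 stuck-at-1, U3 stuck-at-0}.
Test 2 (P=0, Q=0, R=1): fault-free U0=1, U1=1, U2=0, U3=0, U4=1, U5=0 → Y1=0, Y2=0; observed Y1=1, Y2=0. Eliminates U1 stuck-at-1, U3 stuck-at-0.
Only U0 stuck-at-0 is consistent with every test.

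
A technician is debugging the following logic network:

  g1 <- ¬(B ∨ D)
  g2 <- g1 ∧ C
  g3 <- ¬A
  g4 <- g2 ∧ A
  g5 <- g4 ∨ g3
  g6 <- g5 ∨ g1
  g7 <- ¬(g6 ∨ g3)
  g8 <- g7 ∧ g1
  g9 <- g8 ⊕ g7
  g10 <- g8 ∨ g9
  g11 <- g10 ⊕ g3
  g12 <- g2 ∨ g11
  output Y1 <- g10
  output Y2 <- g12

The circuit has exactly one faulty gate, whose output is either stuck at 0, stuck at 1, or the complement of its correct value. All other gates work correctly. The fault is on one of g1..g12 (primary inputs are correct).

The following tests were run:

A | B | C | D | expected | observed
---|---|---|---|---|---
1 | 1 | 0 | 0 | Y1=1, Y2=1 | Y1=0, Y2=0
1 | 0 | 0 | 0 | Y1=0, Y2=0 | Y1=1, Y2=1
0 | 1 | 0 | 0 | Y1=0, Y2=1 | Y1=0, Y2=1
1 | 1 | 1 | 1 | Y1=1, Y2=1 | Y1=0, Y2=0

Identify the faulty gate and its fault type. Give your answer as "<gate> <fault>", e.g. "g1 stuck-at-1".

g6 inverted output

Fault-free values for test 1 (A=1, B=1, C=0, D=0): g1=0, g2=0, g3=0, g4=0, g5=0, g6=0, g7=1, g8=0, g9=1, g10=1, g11=1, g12=1, giving Y1=1, Y2=1. Observed Y1=0, Y2=0.
Test 1: faults giving observed Y1=0, Y2=0 are {g1 stuck-at-1, g1 inverted output, g4 stuck-at-1, g4 inverted output, g5 stuck-at-1, g5 inverted output, g6 stuck-at-1, g6 inverted output, g7 stuck-at-0, g7 inverted output, g9 stuck-at-0, g9 inverted output, g10 stuck-at-0, g10 inverted output}.
Test 2 (A=1, B=0, C=0, D=0): fault-free g1=1, g2=0, g3=0, g4=0, g5=0, g6=1, g7=0, g8=0, g9=0, g10=0, g11=0, g12=0 → Y1=0, Y2=0; observed Y1=1, Y2=1. Eliminates g1 stuck-at-1, g4 stuck-at-1, g4 inverted output, g5 stuck-at-1, g5 inverted output, g6 stuck-at-1, g7 stuck-at-0, g9 stuck-at-0, g10 stuck-at-0.
Test 3 (A=0, B=1, C=0, D=0): fault-free g1=0, g2=0, g3=1, g4=0, g5=1, g6=1, g7=0, g8=0, g9=0, g10=0, g11=1, g12=1 → Y1=0, Y2=1; observed Y1=0, Y2=1. Eliminates g7 inverted output, g9 inverted output, g10 inverted output.
Test 4 (A=1, B=1, C=1, D=1): fault-free g1=0, g2=0, g3=0, g4=0, g5=0, g6=0, g7=1, g8=0, g9=1, g10=1, g11=1, g12=1 → Y1=1, Y2=1; observed Y1=0, Y2=0. Eliminates g1 inverted output.
Only g6 inverted output is consistent with every test.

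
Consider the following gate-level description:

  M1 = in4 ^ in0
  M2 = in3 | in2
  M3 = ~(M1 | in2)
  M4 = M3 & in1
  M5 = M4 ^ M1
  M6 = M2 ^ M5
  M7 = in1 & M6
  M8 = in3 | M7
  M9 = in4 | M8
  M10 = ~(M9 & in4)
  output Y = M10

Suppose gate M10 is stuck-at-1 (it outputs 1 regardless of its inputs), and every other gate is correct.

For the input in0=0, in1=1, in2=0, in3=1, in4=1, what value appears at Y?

Propagate with M10 forced: M1=1, M2=1, M3=0, M4=0, M5=1, M6=0, M7=0, M8=1, M9=1, M10=1 [stuck-at-1].
So Y = 1. (Without the fault it would be 0.)

1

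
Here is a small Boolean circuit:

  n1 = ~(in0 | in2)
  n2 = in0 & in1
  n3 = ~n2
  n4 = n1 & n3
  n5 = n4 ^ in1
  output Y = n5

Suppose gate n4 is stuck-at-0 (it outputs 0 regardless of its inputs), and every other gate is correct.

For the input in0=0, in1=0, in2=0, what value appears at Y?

Propagate with n4 forced: n1=1, n2=0, n3=1, n4=0 [stuck-at-0], n5=0.
So Y = 0. (Without the fault it would be 1.)

0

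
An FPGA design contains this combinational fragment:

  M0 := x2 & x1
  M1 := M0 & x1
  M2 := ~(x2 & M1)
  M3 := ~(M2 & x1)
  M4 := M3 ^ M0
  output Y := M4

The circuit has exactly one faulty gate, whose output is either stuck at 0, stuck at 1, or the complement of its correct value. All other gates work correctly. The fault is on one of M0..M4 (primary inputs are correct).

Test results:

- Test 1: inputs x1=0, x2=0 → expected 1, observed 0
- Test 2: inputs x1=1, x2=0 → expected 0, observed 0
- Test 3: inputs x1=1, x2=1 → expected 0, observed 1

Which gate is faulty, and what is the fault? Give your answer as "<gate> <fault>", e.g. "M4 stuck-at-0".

Fault-free values for test 1 (x1=0, x2=0): M0=0, M1=0, M2=1, M3=1, M4=1, giving Y=1. Observed 0.
Test 1: faults giving observed 0 are {M0 stuck-at-1, M0 inverted output, M3 stuck-at-0, M3 inverted output, M4 stuck-at-0, M4 inverted output}.
Test 2 (x1=1, x2=0): fault-free M0=0, M1=0, M2=1, M3=0, M4=0 → 0; observed 0. Eliminates M0 stuck-at-1, M0 inverted output, M3 inverted output, M4 inverted output.
Test 3 (x1=1, x2=1): fault-free M0=1, M1=1, M2=0, M3=1, M4=0 → 0; observed 1. Eliminates M4 stuck-at-0.
Only M3 stuck-at-0 is consistent with every test.

M3 stuck-at-0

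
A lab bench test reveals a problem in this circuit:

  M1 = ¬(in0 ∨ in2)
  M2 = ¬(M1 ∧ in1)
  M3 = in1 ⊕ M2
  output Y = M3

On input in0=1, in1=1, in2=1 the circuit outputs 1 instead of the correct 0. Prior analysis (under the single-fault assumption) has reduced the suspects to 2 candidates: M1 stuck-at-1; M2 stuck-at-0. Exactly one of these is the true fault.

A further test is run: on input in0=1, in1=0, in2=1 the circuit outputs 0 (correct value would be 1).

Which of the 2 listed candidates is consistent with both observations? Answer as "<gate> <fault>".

M2 stuck-at-0

Evaluate each candidate on input in0=1, in1=0, in2=1:
  M1 stuck-at-1: M1=1 [stuck-at-1], M2=1, M3=1 → 1 — eliminated
  M2 stuck-at-0: M1=0, M2=0 [stuck-at-0], M3=0 → 0 — matches
Only M2 stuck-at-0 reproduces the observed 0.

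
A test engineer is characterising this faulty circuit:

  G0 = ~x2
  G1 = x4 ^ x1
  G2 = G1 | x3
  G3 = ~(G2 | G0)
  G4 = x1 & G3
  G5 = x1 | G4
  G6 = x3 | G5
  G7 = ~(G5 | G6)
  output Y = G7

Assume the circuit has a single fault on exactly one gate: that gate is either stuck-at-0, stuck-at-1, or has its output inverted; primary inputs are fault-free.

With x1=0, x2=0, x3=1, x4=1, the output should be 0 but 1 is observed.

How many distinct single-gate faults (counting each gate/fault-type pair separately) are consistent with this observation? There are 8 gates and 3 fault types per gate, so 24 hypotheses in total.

Fault-free: G0=1, G1=1, G2=1, G3=0, G4=0, G5=0, G6=1, G7=0 → 0. Observed 1.
  G0: none of the 3 fault types match ✗
  G1: none of the 3 fault types match ✗
  G2: none of the 3 fault types match ✗
  G3: none of the 3 fault types match ✗
  G4: none of the 3 fault types match ✗
  G5: none of the 3 fault types match ✗
  G6: stuck-at-0, inverted output ✓; others ✗
  G7: stuck-at-1, inverted output ✓; others ✗
Consistent faults: {G6 stuck-at-0, G6 inverted output, G7 stuck-at-1, G7 inverted output} — 4 in all.

4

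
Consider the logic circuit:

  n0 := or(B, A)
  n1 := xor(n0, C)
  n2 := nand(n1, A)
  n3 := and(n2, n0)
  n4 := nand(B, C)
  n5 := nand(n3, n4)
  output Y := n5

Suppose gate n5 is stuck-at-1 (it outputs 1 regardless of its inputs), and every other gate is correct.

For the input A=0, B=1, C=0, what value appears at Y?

1

Propagate with n5 forced: n0=1, n1=1, n2=1, n3=1, n4=1, n5=1 [stuck-at-1].
So Y = 1. (Without the fault it would be 0.)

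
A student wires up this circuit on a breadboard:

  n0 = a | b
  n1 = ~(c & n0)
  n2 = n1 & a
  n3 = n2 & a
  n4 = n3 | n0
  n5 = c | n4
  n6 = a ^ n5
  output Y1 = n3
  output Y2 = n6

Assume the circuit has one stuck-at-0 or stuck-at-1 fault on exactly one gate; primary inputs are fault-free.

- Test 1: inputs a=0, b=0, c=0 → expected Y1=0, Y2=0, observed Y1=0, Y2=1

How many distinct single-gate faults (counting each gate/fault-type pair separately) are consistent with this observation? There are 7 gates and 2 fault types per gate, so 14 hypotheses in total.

4

Fault-free: n0=0, n1=1, n2=0, n3=0, n4=0, n5=0, n6=0 → Y1=0, Y2=0. Observed Y1=0, Y2=1.
  n0 stuck-at-0: output Y1=0, Y2=0 ✗
  n0 stuck-at-1: output Y1=0, Y2=1 ✓
  n1 stuck-at-0: output Y1=0, Y2=0 ✗
  n1 stuck-at-1: output Y1=0, Y2=0 ✗
  n2 stuck-at-0: output Y1=0, Y2=0 ✗
  n2 stuck-at-1: output Y1=0, Y2=0 ✗
  n3 stuck-at-0: output Y1=0, Y2=0 ✗
  n3 stuck-at-1: output Y1=1, Y2=1 ✗
  n4 stuck-at-0: output Y1=0, Y2=0 ✗
  n4 stuck-at-1: output Y1=0, Y2=1 ✓
  n5 stuck-at-0: output Y1=0, Y2=0 ✗
  n5 stuck-at-1: output Y1=0, Y2=1 ✓
  n6 stuck-at-0: output Y1=0, Y2=0 ✗
  n6 stuck-at-1: output Y1=0, Y2=1 ✓
Consistent faults: {n0 stuck-at-1, n4 stuck-at-1, n5 stuck-at-1, n6 stuck-at-1} — 4 in all.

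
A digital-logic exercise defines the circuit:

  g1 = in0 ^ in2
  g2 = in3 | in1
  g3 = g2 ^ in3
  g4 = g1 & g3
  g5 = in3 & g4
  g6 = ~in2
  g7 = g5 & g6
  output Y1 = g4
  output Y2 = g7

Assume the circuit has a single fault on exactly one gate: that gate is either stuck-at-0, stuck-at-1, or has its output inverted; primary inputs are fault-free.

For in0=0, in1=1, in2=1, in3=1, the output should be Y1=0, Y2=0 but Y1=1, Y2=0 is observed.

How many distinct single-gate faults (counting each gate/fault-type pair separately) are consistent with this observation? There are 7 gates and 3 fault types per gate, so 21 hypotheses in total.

6

Fault-free: g1=1, g2=1, g3=0, g4=0, g5=0, g6=0, g7=0 → Y1=0, Y2=0. Observed Y1=1, Y2=0.
  g1: none of the 3 fault types match ✗
  g2: stuck-at-0, inverted output ✓; others ✗
  g3: stuck-at-1, inverted output ✓; others ✗
  g4: stuck-at-1, inverted output ✓; others ✗
  g5: none of the 3 fault types match ✗
  g6: none of the 3 fault types match ✗
  g7: none of the 3 fault types match ✗
Consistent faults: {g2 stuck-at-0, g2 inverted output, g3 stuck-at-1, g3 inverted output, g4 stuck-at-1, g4 inverted output} — 6 in all.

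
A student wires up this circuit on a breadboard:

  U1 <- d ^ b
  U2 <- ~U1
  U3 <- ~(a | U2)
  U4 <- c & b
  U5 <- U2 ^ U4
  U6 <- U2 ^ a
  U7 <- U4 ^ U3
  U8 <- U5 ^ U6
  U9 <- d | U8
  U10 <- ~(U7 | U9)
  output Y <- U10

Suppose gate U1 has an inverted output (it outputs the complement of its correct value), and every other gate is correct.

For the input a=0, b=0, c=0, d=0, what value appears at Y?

Propagate with U1 forced: U1=1 [inverted output], U2=0, U3=1, U4=0, U5=0, U6=0, U7=1, U8=0, U9=0, U10=0.
So Y = 0. (Without the fault it would be 1.)

0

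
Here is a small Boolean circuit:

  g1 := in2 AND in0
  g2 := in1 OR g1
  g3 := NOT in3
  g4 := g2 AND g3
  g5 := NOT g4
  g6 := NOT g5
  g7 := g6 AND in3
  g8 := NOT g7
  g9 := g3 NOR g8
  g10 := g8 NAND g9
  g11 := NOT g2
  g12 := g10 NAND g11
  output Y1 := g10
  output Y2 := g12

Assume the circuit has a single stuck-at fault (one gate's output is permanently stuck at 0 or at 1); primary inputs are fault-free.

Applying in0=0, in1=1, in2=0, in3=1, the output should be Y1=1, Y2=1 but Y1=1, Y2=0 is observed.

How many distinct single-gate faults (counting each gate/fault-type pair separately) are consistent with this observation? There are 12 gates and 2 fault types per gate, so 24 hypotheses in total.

3

Fault-free: g1=0, g2=1, g3=0, g4=0, g5=1, g6=0, g7=0, g8=1, g9=0, g10=1, g11=0, g12=1 → Y1=1, Y2=1. Observed Y1=1, Y2=0.
  g1: none of the 2 fault types match ✗
  g2: stuck-at-0 ✓; others ✗
  g3: none of the 2 fault types match ✗
  g4: none of the 2 fault types match ✗
  g5: none of the 2 fault types match ✗
  g6: none of the 2 fault types match ✗
  g7: none of the 2 fault types match ✗
  g8: none of the 2 fault types match ✗
  g9: none of the 2 fault types match ✗
  g10: none of the 2 fault types match ✗
  g11: stuck-at-1 ✓; others ✗
  g12: stuck-at-0 ✓; others ✗
Consistent faults: {g2 stuck-at-0, g11 stuck-at-1, g12 stuck-at-0} — 3 in all.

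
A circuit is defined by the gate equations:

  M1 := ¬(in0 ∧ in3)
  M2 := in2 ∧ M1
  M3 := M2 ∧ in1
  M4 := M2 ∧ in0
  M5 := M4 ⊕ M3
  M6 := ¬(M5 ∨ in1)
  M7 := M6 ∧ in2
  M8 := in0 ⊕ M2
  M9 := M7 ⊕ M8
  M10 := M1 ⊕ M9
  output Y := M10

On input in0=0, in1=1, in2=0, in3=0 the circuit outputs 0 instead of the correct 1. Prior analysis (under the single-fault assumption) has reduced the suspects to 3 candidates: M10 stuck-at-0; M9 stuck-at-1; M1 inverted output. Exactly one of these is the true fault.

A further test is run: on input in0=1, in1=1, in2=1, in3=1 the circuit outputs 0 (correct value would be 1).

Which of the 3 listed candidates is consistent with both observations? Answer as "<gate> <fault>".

M10 stuck-at-0

Evaluate each candidate on input in0=1, in1=1, in2=1, in3=1:
  M10 stuck-at-0: M1=0, M2=0, M3=0, M4=0, M5=0, M6=0, M7=0, M8=1, M9=1, M10=0 [stuck-at-0] → 0 — matches
  M9 stuck-at-1: M1=0, M2=0, M3=0, M4=0, M5=0, M6=0, M7=0, M8=1, M9=1 [stuck-at-1], M10=1 → 1 — eliminated
  M1 inverted output: M1=1 [inverted output], M2=1, M3=1, M4=1, M5=0, M6=0, M7=0, M8=0, M9=0, M10=1 → 1 — eliminated
Only M10 stuck-at-0 reproduces the observed 0.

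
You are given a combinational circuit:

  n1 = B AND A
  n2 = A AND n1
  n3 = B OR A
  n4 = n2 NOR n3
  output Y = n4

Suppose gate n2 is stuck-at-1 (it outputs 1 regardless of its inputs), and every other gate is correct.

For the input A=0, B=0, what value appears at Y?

Propagate with n2 forced: n1=0, n2=1 [stuck-at-1], n3=0, n4=0.
So Y = 0. (Without the fault it would be 1.)

0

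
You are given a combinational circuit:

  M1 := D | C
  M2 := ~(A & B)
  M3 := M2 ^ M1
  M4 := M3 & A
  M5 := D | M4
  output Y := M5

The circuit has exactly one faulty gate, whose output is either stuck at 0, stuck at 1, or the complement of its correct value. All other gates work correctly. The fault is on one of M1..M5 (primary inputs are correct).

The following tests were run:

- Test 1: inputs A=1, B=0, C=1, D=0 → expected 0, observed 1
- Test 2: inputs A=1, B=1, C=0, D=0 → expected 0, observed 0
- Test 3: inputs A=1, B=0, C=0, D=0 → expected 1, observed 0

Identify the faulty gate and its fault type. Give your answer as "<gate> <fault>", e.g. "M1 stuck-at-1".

Fault-free values for test 1 (A=1, B=0, C=1, D=0): M1=1, M2=1, M3=0, M4=0, M5=0, giving Y=0. Observed 1.
Test 1: faults giving observed 1 are {M1 stuck-at-0, M1 inverted output, M2 stuck-at-0, M2 inverted output, M3 stuck-at-1, M3 inverted output, M4 stuck-at-1, M4 inverted output, M5 stuck-at-1, M5 inverted output}.
Test 2 (A=1, B=1, C=0, D=0): fault-free M1=0, M2=0, M3=0, M4=0, M5=0 → 0; observed 0. Eliminates M1 inverted output, M2 inverted output, M3 stuck-at-1, M3 inverted output, M4 stuck-at-1, M4 inverted output, M5 stuck-at-1, M5 inverted output.
Test 3 (A=1, B=0, C=0, D=0): fault-free M1=0, M2=1, M3=1, M4=1, M5=1 → 1; observed 0. Eliminates M1 stuck-at-0.
Only M2 stuck-at-0 is consistent with every test.

M2 stuck-at-0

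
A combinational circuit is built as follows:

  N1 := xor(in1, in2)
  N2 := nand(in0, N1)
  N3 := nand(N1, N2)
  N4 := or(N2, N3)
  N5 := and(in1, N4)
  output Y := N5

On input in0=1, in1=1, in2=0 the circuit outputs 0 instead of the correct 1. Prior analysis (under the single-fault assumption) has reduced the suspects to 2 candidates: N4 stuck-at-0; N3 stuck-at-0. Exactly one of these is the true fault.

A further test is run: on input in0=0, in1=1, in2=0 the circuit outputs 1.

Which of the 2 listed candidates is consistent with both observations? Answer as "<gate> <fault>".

N3 stuck-at-0

Evaluate each candidate on input in0=0, in1=1, in2=0:
  N4 stuck-at-0: N1=1, N2=1, N3=0, N4=0 [stuck-at-0], N5=0 → 0 — eliminated
  N3 stuck-at-0: N1=1, N2=1, N3=0 [stuck-at-0], N4=1, N5=1 → 1 — matches
Only N3 stuck-at-0 reproduces the observed 1.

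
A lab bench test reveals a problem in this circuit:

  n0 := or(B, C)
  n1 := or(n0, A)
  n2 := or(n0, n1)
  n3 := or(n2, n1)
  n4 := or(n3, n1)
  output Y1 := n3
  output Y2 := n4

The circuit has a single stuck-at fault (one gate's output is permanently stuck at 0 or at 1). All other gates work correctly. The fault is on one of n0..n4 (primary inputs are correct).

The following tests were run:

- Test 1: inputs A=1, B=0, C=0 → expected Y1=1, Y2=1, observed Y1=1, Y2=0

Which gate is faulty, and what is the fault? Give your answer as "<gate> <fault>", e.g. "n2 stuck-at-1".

n4 stuck-at-0

Fault-free values for test 1 (A=1, B=0, C=0): n0=0, n1=1, n2=1, n3=1, n4=1, giving Y1=1, Y2=1. Observed Y1=1, Y2=0.
Test 1: faults giving observed Y1=1, Y2=0 are {n4 stuck-at-0}.
Only n4 stuck-at-0 is consistent with every test.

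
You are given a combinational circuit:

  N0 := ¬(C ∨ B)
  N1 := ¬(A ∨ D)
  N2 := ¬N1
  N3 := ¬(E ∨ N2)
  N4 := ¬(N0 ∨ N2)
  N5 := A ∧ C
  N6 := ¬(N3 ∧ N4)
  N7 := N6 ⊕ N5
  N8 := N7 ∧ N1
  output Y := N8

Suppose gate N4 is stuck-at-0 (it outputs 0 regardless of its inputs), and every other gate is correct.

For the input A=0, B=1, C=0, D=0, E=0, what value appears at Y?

Propagate with N4 forced: N0=0, N1=1, N2=0, N3=1, N4=0 [stuck-at-0], N5=0, N6=1, N7=1, N8=1.
So Y = 1. (Without the fault it would be 0.)

1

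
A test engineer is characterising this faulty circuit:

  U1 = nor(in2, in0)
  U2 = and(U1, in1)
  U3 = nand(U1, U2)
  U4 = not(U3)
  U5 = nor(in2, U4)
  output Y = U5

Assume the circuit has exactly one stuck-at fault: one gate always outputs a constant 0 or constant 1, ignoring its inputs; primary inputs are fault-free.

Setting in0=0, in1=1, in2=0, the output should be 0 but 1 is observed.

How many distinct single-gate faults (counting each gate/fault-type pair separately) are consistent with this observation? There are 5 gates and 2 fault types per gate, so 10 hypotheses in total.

5

Fault-free: U1=1, U2=1, U3=0, U4=1, U5=0 → 0. Observed 1.
  U1 stuck-at-0: output 1 ✓
  U1 stuck-at-1: output 0 ✗
  U2 stuck-at-0: output 1 ✓
  U2 stuck-at-1: output 0 ✗
  U3 stuck-at-0: output 0 ✗
  U3 stuck-at-1: output 1 ✓
  U4 stuck-at-0: output 1 ✓
  U4 stuck-at-1: output 0 ✗
  U5 stuck-at-0: output 0 ✗
  U5 stuck-at-1: output 1 ✓
Consistent faults: {U1 stuck-at-0, U2 stuck-at-0, U3 stuck-at-1, U4 stuck-at-0, U5 stuck-at-1} — 5 in all.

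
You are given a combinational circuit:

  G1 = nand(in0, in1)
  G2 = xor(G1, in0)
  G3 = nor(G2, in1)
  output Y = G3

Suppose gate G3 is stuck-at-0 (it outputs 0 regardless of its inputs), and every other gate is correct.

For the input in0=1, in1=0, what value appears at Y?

Propagate with G3 forced: G1=1, G2=0, G3=0 [stuck-at-0].
So Y = 0. (Without the fault it would be 1.)

0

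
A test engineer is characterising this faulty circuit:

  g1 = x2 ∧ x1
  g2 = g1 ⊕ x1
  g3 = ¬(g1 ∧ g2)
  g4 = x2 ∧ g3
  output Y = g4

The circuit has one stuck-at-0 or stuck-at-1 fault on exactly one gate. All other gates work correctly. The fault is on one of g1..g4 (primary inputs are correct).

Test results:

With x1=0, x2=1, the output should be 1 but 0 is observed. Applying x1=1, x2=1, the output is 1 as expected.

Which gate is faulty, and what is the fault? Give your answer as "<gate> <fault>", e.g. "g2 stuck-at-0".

g1 stuck-at-1

Fault-free values for test 1 (x1=0, x2=1): g1=0, g2=0, g3=1, g4=1, giving Y=1. Observed 0.
Test 1: faults giving observed 0 are {g1 stuck-at-1, g3 stuck-at-0, g4 stuck-at-0}.
Test 2 (x1=1, x2=1): fault-free g1=1, g2=0, g3=1, g4=1 → 1; observed 1. Eliminates g3 stuck-at-0, g4 stuck-at-0.
Only g1 stuck-at-1 is consistent with every test.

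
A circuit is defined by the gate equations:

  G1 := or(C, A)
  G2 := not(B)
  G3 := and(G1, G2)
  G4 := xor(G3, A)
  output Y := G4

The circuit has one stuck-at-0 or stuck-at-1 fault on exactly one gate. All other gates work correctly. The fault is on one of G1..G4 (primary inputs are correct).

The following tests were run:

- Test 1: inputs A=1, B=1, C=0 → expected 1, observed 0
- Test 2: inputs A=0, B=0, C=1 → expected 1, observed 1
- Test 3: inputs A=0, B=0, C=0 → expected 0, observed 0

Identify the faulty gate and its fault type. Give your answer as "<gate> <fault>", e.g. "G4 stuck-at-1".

Fault-free values for test 1 (A=1, B=1, C=0): G1=1, G2=0, G3=0, G4=1, giving Y=1. Observed 0.
Test 1: faults giving observed 0 are {G2 stuck-at-1, G3 stuck-at-1, G4 stuck-at-0}.
Test 2 (A=0, B=0, C=1): fault-free G1=1, G2=1, G3=1, G4=1 → 1; observed 1. Eliminates G4 stuck-at-0.
Test 3 (A=0, B=0, C=0): fault-free G1=0, G2=1, G3=0, G4=0 → 0; observed 0. Eliminates G3 stuck-at-1.
Only G2 stuck-at-1 is consistent with every test.

G2 stuck-at-1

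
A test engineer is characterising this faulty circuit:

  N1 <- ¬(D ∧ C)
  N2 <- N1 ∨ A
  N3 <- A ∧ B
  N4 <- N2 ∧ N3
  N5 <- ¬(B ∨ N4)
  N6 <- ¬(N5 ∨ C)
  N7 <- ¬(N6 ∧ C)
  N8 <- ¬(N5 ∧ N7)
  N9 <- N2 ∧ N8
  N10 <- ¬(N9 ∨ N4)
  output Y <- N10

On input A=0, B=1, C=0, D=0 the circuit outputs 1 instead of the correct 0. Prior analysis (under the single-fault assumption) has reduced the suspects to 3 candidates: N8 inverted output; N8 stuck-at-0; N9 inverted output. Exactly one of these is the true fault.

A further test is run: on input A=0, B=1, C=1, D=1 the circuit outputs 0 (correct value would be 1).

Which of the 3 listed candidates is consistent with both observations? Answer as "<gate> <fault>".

N9 inverted output

Evaluate each candidate on input A=0, B=1, C=1, D=1:
  N8 inverted output: N1=0, N2=0, N3=0, N4=0, N5=0, N6=0, N7=1, N8=0 [inverted output], N9=0, N10=1 → 1 — eliminated
  N8 stuck-at-0: N1=0, N2=0, N3=0, N4=0, N5=0, N6=0, N7=1, N8=0 [stuck-at-0], N9=0, N10=1 → 1 — eliminated
  N9 inverted output: N1=0, N2=0, N3=0, N4=0, N5=0, N6=0, N7=1, N8=1, N9=1 [inverted output], N10=0 → 0 — matches
Only N9 inverted output reproduces the observed 0.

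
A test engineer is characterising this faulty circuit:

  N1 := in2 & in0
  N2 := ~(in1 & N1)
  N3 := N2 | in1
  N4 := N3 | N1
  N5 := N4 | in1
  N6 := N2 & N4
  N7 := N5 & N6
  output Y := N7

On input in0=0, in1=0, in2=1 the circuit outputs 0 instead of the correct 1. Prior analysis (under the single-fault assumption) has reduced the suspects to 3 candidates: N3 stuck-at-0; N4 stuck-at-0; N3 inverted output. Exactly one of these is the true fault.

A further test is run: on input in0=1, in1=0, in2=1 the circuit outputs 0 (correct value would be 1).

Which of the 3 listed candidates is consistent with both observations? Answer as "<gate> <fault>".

N4 stuck-at-0

Evaluate each candidate on input in0=1, in1=0, in2=1:
  N3 stuck-at-0: N1=1, N2=1, N3=0 [stuck-at-0], N4=1, N5=1, N6=1, N7=1 → 1 — eliminated
  N4 stuck-at-0: N1=1, N2=1, N3=1, N4=0 [stuck-at-0], N5=0, N6=0, N7=0 → 0 — matches
  N3 inverted output: N1=1, N2=1, N3=0 [inverted output], N4=1, N5=1, N6=1, N7=1 → 1 — eliminated
Only N4 stuck-at-0 reproduces the observed 0.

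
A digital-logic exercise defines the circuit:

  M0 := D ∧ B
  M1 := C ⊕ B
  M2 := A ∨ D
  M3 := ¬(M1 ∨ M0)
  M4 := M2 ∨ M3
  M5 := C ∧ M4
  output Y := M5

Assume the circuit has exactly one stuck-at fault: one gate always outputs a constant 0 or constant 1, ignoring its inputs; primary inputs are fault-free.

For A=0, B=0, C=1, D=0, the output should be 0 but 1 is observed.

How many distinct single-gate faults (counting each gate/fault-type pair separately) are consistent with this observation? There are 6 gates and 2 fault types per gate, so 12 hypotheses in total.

Fault-free: M0=0, M1=1, M2=0, M3=0, M4=0, M5=0 → 0. Observed 1.
  M0 stuck-at-0: output 0 ✗
  M0 stuck-at-1: output 0 ✗
  M1 stuck-at-0: output 1 ✓
  M1 stuck-at-1: output 0 ✗
  M2 stuck-at-0: output 0 ✗
  M2 stuck-at-1: output 1 ✓
  M3 stuck-at-0: output 0 ✗
  M3 stuck-at-1: output 1 ✓
  M4 stuck-at-0: output 0 ✗
  M4 stuck-at-1: output 1 ✓
  M5 stuck-at-0: output 0 ✗
  M5 stuck-at-1: output 1 ✓
Consistent faults: {M1 stuck-at-0, M2 stuck-at-1, M3 stuck-at-1, M4 stuck-at-1, M5 stuck-at-1} — 5 in all.

5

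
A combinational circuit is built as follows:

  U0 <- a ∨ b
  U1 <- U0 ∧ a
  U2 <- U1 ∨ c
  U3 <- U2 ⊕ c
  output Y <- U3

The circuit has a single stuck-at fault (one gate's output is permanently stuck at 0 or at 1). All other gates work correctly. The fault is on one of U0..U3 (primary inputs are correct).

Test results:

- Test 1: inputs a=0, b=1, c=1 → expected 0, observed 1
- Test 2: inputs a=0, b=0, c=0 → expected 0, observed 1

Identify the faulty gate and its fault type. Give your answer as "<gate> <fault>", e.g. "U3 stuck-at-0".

U3 stuck-at-1

Fault-free values for test 1 (a=0, b=1, c=1): U0=1, U1=0, U2=1, U3=0, giving Y=0. Observed 1.
Test 1: faults giving observed 1 are {U2 stuck-at-0, U3 stuck-at-1}.
Test 2 (a=0, b=0, c=0): fault-free U0=0, U1=0, U2=0, U3=0 → 0; observed 1. Eliminates U2 stuck-at-0.
Only U3 stuck-at-1 is consistent with every test.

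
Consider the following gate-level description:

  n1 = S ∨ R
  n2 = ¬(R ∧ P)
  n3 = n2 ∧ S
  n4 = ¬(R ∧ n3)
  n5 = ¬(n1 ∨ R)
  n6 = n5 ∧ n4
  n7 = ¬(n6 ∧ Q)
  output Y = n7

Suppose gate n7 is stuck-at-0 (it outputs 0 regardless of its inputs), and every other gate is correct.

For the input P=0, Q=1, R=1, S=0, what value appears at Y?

0

Propagate with n7 forced: n1=1, n2=1, n3=0, n4=1, n5=0, n6=0, n7=0 [stuck-at-0].
So Y = 0. (Without the fault it would be 1.)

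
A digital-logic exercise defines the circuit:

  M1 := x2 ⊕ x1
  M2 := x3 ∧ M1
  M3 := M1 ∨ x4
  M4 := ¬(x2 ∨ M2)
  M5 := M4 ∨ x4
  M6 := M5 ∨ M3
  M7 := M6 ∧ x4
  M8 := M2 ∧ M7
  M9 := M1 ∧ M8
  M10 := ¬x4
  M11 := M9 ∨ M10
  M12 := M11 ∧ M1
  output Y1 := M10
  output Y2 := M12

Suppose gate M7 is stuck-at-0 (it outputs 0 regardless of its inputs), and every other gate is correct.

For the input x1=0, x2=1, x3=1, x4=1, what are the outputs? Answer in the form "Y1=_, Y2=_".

Y1=0, Y2=0

Propagate with M7 forced: M1=1, M2=1, M3=1, M4=0, M5=1, M6=1, M7=0 [stuck-at-0], M8=0, M9=0, M10=0, M11=0, M12=0.
So the outputs are Y1=0, Y2=0. (Without the fault they would be Y1=0, Y2=1.)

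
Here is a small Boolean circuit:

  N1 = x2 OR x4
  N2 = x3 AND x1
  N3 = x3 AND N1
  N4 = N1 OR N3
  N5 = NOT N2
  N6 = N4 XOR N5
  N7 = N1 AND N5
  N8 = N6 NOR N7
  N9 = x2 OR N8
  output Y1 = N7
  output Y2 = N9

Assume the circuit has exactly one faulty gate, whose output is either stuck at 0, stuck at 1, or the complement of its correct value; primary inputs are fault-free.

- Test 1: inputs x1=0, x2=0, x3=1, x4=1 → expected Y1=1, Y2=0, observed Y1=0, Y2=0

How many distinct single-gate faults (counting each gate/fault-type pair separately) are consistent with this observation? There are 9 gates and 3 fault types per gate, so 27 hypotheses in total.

6

Fault-free: N1=1, N2=0, N3=1, N4=1, N5=1, N6=0, N7=1, N8=0, N9=0 → Y1=1, Y2=0. Observed Y1=0, Y2=0.
  N1: stuck-at-0, inverted output ✓; others ✗
  N2: stuck-at-1, inverted output ✓; others ✗
  N3: none of the 3 fault types match ✗
  N4: none of the 3 fault types match ✗
  N5: stuck-at-0, inverted output ✓; others ✗
  N6: none of the 3 fault types match ✗
  N7: none of the 3 fault types match ✗
  N8: none of the 3 fault types match ✗
  N9: none of the 3 fault types match ✗
Consistent faults: {N1 stuck-at-0, N1 inverted output, N2 stuck-at-1, N2 inverted output, N5 stuck-at-0, N5 inverted output} — 6 in all.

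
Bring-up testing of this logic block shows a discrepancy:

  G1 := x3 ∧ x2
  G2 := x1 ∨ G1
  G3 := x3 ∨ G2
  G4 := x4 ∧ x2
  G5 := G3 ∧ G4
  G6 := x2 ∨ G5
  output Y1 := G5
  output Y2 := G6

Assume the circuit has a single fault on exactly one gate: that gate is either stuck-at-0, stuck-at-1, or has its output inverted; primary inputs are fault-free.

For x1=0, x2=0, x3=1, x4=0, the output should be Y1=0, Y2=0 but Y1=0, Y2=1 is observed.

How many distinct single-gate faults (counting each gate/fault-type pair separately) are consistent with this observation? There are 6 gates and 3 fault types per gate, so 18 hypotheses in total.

2

Fault-free: G1=0, G2=0, G3=1, G4=0, G5=0, G6=0 → Y1=0, Y2=0. Observed Y1=0, Y2=1.
  G1: none of the 3 fault types match ✗
  G2: none of the 3 fault types match ✗
  G3: none of the 3 fault types match ✗
  G4: none of the 3 fault types match ✗
  G5: none of the 3 fault types match ✗
  G6: stuck-at-1, inverted output ✓; others ✗
Consistent faults: {G6 stuck-at-1, G6 inverted output} — 2 in all.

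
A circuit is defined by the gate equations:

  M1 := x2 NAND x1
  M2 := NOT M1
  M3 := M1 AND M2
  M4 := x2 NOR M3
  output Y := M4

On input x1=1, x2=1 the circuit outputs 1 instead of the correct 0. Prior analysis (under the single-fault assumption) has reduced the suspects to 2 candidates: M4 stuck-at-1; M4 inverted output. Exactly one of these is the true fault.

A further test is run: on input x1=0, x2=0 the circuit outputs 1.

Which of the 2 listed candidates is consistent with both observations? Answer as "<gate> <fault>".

Evaluate each candidate on input x1=0, x2=0:
  M4 stuck-at-1: M1=1, M2=0, M3=0, M4=1 [stuck-at-1] → 1 — matches
  M4 inverted output: M1=1, M2=0, M3=0, M4=0 [inverted output] → 0 — eliminated
Only M4 stuck-at-1 reproduces the observed 1.

M4 stuck-at-1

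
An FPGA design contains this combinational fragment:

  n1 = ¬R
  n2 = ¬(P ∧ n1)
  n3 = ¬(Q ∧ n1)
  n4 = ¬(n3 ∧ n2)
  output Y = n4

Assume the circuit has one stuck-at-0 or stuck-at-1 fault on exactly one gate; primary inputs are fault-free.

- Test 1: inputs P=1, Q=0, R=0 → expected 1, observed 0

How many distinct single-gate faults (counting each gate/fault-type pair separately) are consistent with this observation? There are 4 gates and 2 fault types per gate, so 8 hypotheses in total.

3

Fault-free: n1=1, n2=0, n3=1, n4=1 → 1. Observed 0.
  n1 stuck-at-0: output 0 ✓
  n1 stuck-at-1: output 1 ✗
  n2 stuck-at-0: output 1 ✗
  n2 stuck-at-1: output 0 ✓
  n3 stuck-at-0: output 1 ✗
  n3 stuck-at-1: output 1 ✗
  n4 stuck-at-0: output 0 ✓
  n4 stuck-at-1: output 1 ✗
Consistent faults: {n1 stuck-at-0, n2 stuck-at-1, n4 stuck-at-0} — 3 in all.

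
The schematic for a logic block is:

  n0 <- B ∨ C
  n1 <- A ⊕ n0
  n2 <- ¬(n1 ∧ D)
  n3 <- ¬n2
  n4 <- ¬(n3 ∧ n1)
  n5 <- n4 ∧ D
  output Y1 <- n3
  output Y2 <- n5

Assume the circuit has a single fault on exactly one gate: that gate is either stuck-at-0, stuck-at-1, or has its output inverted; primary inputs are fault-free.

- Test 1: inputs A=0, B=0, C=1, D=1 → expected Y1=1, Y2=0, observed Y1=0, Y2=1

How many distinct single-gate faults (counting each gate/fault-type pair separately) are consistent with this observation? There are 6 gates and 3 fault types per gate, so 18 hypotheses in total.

8

Fault-free: n0=1, n1=1, n2=0, n3=1, n4=0, n5=0 → Y1=1, Y2=0. Observed Y1=0, Y2=1.
  n0: stuck-at-0, inverted output ✓; others ✗
  n1: stuck-at-0, inverted output ✓; others ✗
  n2: stuck-at-1, inverted output ✓; others ✗
  n3: stuck-at-0, inverted output ✓; others ✗
  n4: none of the 3 fault types match ✗
  n5: none of the 3 fault types match ✗
Consistent faults: {n0 stuck-at-0, n0 inverted output, n1 stuck-at-0, n1 inverted output, n2 stuck-at-1, n2 inverted output, n3 stuck-at-0, n3 inverted output} — 8 in all.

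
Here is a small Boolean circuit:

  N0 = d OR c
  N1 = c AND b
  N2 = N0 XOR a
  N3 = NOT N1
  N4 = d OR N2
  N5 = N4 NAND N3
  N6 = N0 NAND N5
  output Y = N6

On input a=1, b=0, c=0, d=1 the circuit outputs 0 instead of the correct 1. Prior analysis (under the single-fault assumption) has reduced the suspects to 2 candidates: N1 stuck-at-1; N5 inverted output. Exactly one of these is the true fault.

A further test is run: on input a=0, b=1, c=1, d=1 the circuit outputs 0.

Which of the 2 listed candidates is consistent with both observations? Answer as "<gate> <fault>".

Evaluate each candidate on input a=0, b=1, c=1, d=1:
  N1 stuck-at-1: N0=1, N1=1 [stuck-at-1], N2=1, N3=0, N4=1, N5=1, N6=0 → 0 — matches
  N5 inverted output: N0=1, N1=1, N2=1, N3=0, N4=1, N5=0 [inverted output], N6=1 → 1 — eliminated
Only N1 stuck-at-1 reproduces the observed 0.

N1 stuck-at-1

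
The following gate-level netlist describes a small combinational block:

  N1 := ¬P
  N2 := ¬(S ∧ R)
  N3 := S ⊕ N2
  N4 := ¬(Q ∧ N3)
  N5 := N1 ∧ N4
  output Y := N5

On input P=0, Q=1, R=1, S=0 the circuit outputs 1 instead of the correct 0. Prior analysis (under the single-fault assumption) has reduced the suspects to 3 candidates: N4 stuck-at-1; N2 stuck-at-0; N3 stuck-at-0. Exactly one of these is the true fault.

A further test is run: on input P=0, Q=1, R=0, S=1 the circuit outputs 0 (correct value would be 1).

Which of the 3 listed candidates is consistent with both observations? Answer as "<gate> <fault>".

Evaluate each candidate on input P=0, Q=1, R=0, S=1:
  N4 stuck-at-1: N1=1, N2=1, N3=0, N4=1 [stuck-at-1], N5=1 → 1 — eliminated
  N2 stuck-at-0: N1=1, N2=0 [stuck-at-0], N3=1, N4=0, N5=0 → 0 — matches
  N3 stuck-at-0: N1=1, N2=1, N3=0 [stuck-at-0], N4=1, N5=1 → 1 — eliminated
Only N2 stuck-at-0 reproduces the observed 0.

N2 stuck-at-0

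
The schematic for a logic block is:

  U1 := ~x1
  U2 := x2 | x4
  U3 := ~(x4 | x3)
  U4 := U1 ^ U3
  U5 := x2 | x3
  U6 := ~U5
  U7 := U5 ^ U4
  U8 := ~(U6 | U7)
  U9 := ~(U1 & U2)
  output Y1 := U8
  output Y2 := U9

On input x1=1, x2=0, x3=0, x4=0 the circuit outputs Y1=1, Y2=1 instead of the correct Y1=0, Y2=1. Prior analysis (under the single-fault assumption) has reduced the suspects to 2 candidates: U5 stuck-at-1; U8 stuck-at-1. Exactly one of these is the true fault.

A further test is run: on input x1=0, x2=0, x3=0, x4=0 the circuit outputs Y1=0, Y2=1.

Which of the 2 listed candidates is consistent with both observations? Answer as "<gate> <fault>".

Evaluate each candidate on input x1=0, x2=0, x3=0, x4=0:
  U5 stuck-at-1: U1=1, U2=0, U3=1, U4=0, U5=1 [stuck-at-1], U6=0, U7=1, U8=0, U9=1 → Y1=0, Y2=1 — matches
  U8 stuck-at-1: U1=1, U2=0, U3=1, U4=0, U5=0, U6=1, U7=0, U8=1 [stuck-at-1], U9=1 → Y1=1, Y2=1 — eliminated
Only U5 stuck-at-1 reproduces the observed Y1=0, Y2=1.

U5 stuck-at-1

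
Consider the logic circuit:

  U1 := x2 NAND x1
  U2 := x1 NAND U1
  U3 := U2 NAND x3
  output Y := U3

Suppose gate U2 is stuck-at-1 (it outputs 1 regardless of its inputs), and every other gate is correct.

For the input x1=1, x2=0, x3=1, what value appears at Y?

Propagate with U2 forced: U1=1, U2=1 [stuck-at-1], U3=0.
So Y = 0. (Without the fault it would be 1.)

0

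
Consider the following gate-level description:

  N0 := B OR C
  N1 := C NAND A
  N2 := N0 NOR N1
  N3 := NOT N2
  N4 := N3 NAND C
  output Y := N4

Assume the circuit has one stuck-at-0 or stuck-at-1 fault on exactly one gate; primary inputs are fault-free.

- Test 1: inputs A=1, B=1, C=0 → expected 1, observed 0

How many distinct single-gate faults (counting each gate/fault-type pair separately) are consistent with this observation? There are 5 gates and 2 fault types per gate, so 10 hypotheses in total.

1

Fault-free: N0=1, N1=1, N2=0, N3=1, N4=1 → 1. Observed 0.
  N0 stuck-at-0: output 1 ✗
  N0 stuck-at-1: output 1 ✗
  N1 stuck-at-0: output 1 ✗
  N1 stuck-at-1: output 1 ✗
  N2 stuck-at-0: output 1 ✗
  N2 stuck-at-1: output 1 ✗
  N3 stuck-at-0: output 1 ✗
  N3 stuck-at-1: output 1 ✗
  N4 stuck-at-0: output 0 ✓
  N4 stuck-at-1: output 1 ✗
Consistent faults: {N4 stuck-at-0} — 1 in all.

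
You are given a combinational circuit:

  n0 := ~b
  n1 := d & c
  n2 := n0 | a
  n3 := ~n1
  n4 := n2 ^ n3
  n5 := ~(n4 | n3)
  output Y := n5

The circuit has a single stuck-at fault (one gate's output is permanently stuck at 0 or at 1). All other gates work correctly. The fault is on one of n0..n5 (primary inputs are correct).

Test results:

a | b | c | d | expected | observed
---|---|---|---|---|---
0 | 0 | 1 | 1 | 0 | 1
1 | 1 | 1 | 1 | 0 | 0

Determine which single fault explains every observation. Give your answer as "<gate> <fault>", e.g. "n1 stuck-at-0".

Fault-free values for test 1 (a=0, b=0, c=1, d=1): n0=1, n1=1, n2=1, n3=0, n4=1, n5=0, giving Y=0. Observed 1.
Test 1: faults giving observed 1 are {n0 stuck-at-0, n2 stuck-at-0, n4 stuck-at-0, n5 stuck-at-1}.
Test 2 (a=1, b=1, c=1, d=1): fault-free n0=0, n1=1, n2=1, n3=0, n4=1, n5=0 → 0; observed 0. Eliminates n2 stuck-at-0, n4 stuck-at-0, n5 stuck-at-1.
Only n0 stuck-at-0 is consistent with every test.

n0 stuck-at-0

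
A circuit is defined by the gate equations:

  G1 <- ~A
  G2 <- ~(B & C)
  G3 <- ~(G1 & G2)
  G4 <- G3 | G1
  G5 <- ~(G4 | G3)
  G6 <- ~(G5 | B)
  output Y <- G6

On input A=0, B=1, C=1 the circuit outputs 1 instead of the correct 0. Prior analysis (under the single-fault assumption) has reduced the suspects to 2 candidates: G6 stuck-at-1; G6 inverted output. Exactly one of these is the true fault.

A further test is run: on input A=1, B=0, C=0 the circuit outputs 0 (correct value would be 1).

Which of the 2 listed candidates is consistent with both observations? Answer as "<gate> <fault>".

G6 inverted output

Evaluate each candidate on input A=1, B=0, C=0:
  G6 stuck-at-1: G1=0, G2=1, G3=1, G4=1, G5=0, G6=1 [stuck-at-1] → 1 — eliminated
  G6 inverted output: G1=0, G2=1, G3=1, G4=1, G5=0, G6=0 [inverted output] → 0 — matches
Only G6 inverted output reproduces the observed 0.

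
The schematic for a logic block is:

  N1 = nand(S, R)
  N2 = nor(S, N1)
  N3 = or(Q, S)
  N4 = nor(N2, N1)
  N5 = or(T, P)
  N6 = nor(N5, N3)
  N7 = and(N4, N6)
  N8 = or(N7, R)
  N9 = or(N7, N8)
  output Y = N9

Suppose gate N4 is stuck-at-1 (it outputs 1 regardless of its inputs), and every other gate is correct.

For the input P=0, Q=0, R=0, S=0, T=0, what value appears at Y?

Propagate with N4 forced: N1=1, N2=0, N3=0, N4=1 [stuck-at-1], N5=0, N6=1, N7=1, N8=1, N9=1.
So Y = 1. (Without the fault it would be 0.)

1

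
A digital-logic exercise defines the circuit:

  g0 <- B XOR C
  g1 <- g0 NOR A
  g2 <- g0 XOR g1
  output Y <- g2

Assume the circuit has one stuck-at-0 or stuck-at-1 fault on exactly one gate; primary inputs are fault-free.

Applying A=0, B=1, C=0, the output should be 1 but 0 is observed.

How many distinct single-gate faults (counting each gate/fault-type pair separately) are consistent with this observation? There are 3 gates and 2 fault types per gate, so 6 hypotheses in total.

Fault-free: g0=1, g1=0, g2=1 → 1. Observed 0.
  g0 stuck-at-0: output 1 ✗
  g0 stuck-at-1: output 1 ✗
  g1 stuck-at-0: output 1 ✗
  g1 stuck-at-1: output 0 ✓
  g2 stuck-at-0: output 0 ✓
  g2 stuck-at-1: output 1 ✗
Consistent faults: {g1 stuck-at-1, g2 stuck-at-0} — 2 in all.

2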